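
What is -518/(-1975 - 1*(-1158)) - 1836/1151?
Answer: -903794/940367 ≈ -0.96111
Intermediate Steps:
-518/(-1975 - 1*(-1158)) - 1836/1151 = -518/(-1975 + 1158) - 1836*1/1151 = -518/(-817) - 1836/1151 = -518*(-1/817) - 1836/1151 = 518/817 - 1836/1151 = -903794/940367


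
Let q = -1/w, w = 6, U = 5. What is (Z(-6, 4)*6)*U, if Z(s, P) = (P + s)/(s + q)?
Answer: 360/37 ≈ 9.7297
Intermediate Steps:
q = -⅙ (q = -1/6 = -1*⅙ = -⅙ ≈ -0.16667)
Z(s, P) = (P + s)/(-⅙ + s) (Z(s, P) = (P + s)/(s - ⅙) = (P + s)/(-⅙ + s))
(Z(-6, 4)*6)*U = ((6*(4 - 6)/(-1 + 6*(-6)))*6)*5 = ((6*(-2)/(-1 - 36))*6)*5 = ((6*(-2)/(-37))*6)*5 = ((6*(-1/37)*(-2))*6)*5 = ((12/37)*6)*5 = (72/37)*5 = 360/37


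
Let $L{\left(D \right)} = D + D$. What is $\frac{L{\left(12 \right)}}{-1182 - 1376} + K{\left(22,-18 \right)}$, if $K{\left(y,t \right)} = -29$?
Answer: $- \frac{37103}{1279} \approx -29.009$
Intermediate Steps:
$L{\left(D \right)} = 2 D$
$\frac{L{\left(12 \right)}}{-1182 - 1376} + K{\left(22,-18 \right)} = \frac{2 \cdot 12}{-1182 - 1376} - 29 = \frac{1}{-2558} \cdot 24 - 29 = \left(- \frac{1}{2558}\right) 24 - 29 = - \frac{12}{1279} - 29 = - \frac{37103}{1279}$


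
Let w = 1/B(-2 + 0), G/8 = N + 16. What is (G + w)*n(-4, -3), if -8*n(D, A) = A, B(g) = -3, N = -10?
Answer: 143/8 ≈ 17.875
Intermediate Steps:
n(D, A) = -A/8
G = 48 (G = 8*(-10 + 16) = 8*6 = 48)
w = -⅓ (w = 1/(-3) = -⅓ ≈ -0.33333)
(G + w)*n(-4, -3) = (48 - ⅓)*(-⅛*(-3)) = (143/3)*(3/8) = 143/8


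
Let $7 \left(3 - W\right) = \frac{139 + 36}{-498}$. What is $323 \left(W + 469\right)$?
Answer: $\frac{75931163}{498} \approx 1.5247 \cdot 10^{5}$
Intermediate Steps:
$W = \frac{1519}{498}$ ($W = 3 - \frac{\left(139 + 36\right) \frac{1}{-498}}{7} = 3 - \frac{175 \left(- \frac{1}{498}\right)}{7} = 3 - - \frac{25}{498} = 3 + \frac{25}{498} = \frac{1519}{498} \approx 3.0502$)
$323 \left(W + 469\right) = 323 \left(\frac{1519}{498} + 469\right) = 323 \cdot \frac{235081}{498} = \frac{75931163}{498}$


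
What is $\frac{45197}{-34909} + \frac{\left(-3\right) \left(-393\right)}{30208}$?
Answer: $- \frac{1324153265}{1054531072} \approx -1.2557$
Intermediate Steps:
$\frac{45197}{-34909} + \frac{\left(-3\right) \left(-393\right)}{30208} = 45197 \left(- \frac{1}{34909}\right) + 1179 \cdot \frac{1}{30208} = - \frac{45197}{34909} + \frac{1179}{30208} = - \frac{1324153265}{1054531072}$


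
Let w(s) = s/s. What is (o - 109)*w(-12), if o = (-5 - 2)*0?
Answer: -109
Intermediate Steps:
w(s) = 1
o = 0 (o = -7*0 = 0)
(o - 109)*w(-12) = (0 - 109)*1 = -109*1 = -109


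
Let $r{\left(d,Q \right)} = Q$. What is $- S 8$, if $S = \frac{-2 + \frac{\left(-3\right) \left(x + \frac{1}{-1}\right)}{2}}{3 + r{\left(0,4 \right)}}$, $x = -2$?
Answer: $- \frac{20}{7} \approx -2.8571$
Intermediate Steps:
$S = \frac{5}{14}$ ($S = \frac{-2 + \frac{\left(-3\right) \left(-2 + \frac{1}{-1}\right)}{2}}{3 + 4} = \frac{-2 + - 3 \left(-2 - 1\right) \frac{1}{2}}{7} = \left(-2 + \left(-3\right) \left(-3\right) \frac{1}{2}\right) \frac{1}{7} = \left(-2 + 9 \cdot \frac{1}{2}\right) \frac{1}{7} = \left(-2 + \frac{9}{2}\right) \frac{1}{7} = \frac{5}{2} \cdot \frac{1}{7} = \frac{5}{14} \approx 0.35714$)
$- S 8 = \left(-1\right) \frac{5}{14} \cdot 8 = \left(- \frac{5}{14}\right) 8 = - \frac{20}{7}$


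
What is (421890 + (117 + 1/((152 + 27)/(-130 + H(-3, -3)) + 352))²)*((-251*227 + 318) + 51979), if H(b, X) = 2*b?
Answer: -4636846667221231320/2274622249 ≈ -2.0385e+9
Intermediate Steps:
(421890 + (117 + 1/((152 + 27)/(-130 + H(-3, -3)) + 352))²)*((-251*227 + 318) + 51979) = (421890 + (117 + 1/((152 + 27)/(-130 + 2*(-3)) + 352))²)*((-251*227 + 318) + 51979) = (421890 + (117 + 1/(179/(-130 - 6) + 352))²)*((-56977 + 318) + 51979) = (421890 + (117 + 1/(179/(-136) + 352))²)*(-56659 + 51979) = (421890 + (117 + 1/(179*(-1/136) + 352))²)*(-4680) = (421890 + (117 + 1/(-179/136 + 352))²)*(-4680) = (421890 + (117 + 1/(47693/136))²)*(-4680) = (421890 + (117 + 136/47693)²)*(-4680) = (421890 + (5580217/47693)²)*(-4680) = (421890 + 31138821767089/2274622249)*(-4680) = (990779202397699/2274622249)*(-4680) = -4636846667221231320/2274622249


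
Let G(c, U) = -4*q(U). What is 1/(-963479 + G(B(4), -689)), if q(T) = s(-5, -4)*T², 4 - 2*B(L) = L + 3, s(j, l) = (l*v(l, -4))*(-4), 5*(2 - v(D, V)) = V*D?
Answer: 5/177475469 ≈ 2.8173e-8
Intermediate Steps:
v(D, V) = 2 - D*V/5 (v(D, V) = 2 - V*D/5 = 2 - D*V/5)
s(j, l) = -4*l*(2 + 4*l/5) (s(j, l) = (l*(2 - ⅕*l*(-4)))*(-4) = (l*(2 + 4*l/5))*(-4) = -4*l*(2 + 4*l/5))
B(L) = ½ - L/2 (B(L) = 2 - (L + 3)/2 = 2 - (3 + L)/2 = 2 + (-3/2 - L/2) = ½ - L/2)
q(T) = -96*T²/5 (q(T) = ((8/5)*(-4)*(-5 - 2*(-4)))*T² = ((8/5)*(-4)*(-5 + 8))*T² = ((8/5)*(-4)*3)*T² = -96*T²/5)
G(c, U) = 384*U²/5 (G(c, U) = -(-384)*U²/5 = 384*U²/5)
1/(-963479 + G(B(4), -689)) = 1/(-963479 + (384/5)*(-689)²) = 1/(-963479 + (384/5)*474721) = 1/(-963479 + 182292864/5) = 1/(177475469/5) = 5/177475469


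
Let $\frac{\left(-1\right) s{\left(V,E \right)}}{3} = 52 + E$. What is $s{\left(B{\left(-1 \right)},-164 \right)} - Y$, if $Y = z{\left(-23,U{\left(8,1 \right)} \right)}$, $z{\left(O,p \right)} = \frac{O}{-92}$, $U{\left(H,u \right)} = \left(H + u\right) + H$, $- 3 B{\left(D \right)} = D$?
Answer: $\frac{1343}{4} \approx 335.75$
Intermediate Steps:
$B{\left(D \right)} = - \frac{D}{3}$
$U{\left(H,u \right)} = u + 2 H$
$z{\left(O,p \right)} = - \frac{O}{92}$ ($z{\left(O,p \right)} = O \left(- \frac{1}{92}\right) = - \frac{O}{92}$)
$Y = \frac{1}{4}$ ($Y = \left(- \frac{1}{92}\right) \left(-23\right) = \frac{1}{4} \approx 0.25$)
$s{\left(V,E \right)} = -156 - 3 E$ ($s{\left(V,E \right)} = - 3 \left(52 + E\right) = -156 - 3 E$)
$s{\left(B{\left(-1 \right)},-164 \right)} - Y = \left(-156 - -492\right) - \frac{1}{4} = \left(-156 + 492\right) - \frac{1}{4} = 336 - \frac{1}{4} = \frac{1343}{4}$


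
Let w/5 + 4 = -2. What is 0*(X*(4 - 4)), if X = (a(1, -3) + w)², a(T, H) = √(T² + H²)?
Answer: 0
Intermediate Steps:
a(T, H) = √(H² + T²)
w = -30 (w = -20 + 5*(-2) = -20 - 10 = -30)
X = (-30 + √10)² (X = (√((-3)² + 1²) - 30)² = (√(9 + 1) - 30)² = (√10 - 30)² = (-30 + √10)² ≈ 720.26)
0*(X*(4 - 4)) = 0*((30 - √10)²*(4 - 4)) = 0*((30 - √10)²*0) = 0*0 = 0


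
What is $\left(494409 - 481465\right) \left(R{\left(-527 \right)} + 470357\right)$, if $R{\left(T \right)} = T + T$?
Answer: $6074658032$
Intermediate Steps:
$R{\left(T \right)} = 2 T$
$\left(494409 - 481465\right) \left(R{\left(-527 \right)} + 470357\right) = \left(494409 - 481465\right) \left(2 \left(-527\right) + 470357\right) = 12944 \left(-1054 + 470357\right) = 12944 \cdot 469303 = 6074658032$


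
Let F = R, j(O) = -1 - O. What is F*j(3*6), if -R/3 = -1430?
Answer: -81510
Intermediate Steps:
R = 4290 (R = -3*(-1430) = 4290)
F = 4290
F*j(3*6) = 4290*(-1 - 3*6) = 4290*(-1 - 1*18) = 4290*(-1 - 18) = 4290*(-19) = -81510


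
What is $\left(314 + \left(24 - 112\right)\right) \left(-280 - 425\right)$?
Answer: $-159330$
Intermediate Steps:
$\left(314 + \left(24 - 112\right)\right) \left(-280 - 425\right) = \left(314 - 88\right) \left(-705\right) = 226 \left(-705\right) = -159330$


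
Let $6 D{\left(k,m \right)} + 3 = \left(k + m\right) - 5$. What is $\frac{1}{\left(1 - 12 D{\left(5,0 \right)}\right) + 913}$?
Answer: $\frac{1}{920} \approx 0.001087$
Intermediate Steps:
$D{\left(k,m \right)} = - \frac{4}{3} + \frac{k}{6} + \frac{m}{6}$ ($D{\left(k,m \right)} = - \frac{1}{2} + \frac{\left(k + m\right) - 5}{6} = - \frac{1}{2} + \frac{-5 + k + m}{6} = - \frac{1}{2} + \left(- \frac{5}{6} + \frac{k}{6} + \frac{m}{6}\right) = - \frac{4}{3} + \frac{k}{6} + \frac{m}{6}$)
$\frac{1}{\left(1 - 12 D{\left(5,0 \right)}\right) + 913} = \frac{1}{\left(1 - 12 \left(- \frac{4}{3} + \frac{1}{6} \cdot 5 + \frac{1}{6} \cdot 0\right)\right) + 913} = \frac{1}{\left(1 - 12 \left(- \frac{4}{3} + \frac{5}{6} + 0\right)\right) + 913} = \frac{1}{\left(1 - -6\right) + 913} = \frac{1}{\left(1 + 6\right) + 913} = \frac{1}{7 + 913} = \frac{1}{920}$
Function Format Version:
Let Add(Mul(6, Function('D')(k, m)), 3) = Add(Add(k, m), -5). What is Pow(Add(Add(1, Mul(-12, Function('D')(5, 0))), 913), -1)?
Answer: Rational(1, 920) ≈ 0.0010870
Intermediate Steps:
Function('D')(k, m) = Add(Rational(-4, 3), Mul(Rational(1, 6), k), Mul(Rational(1, 6), m)) (Function('D')(k, m) = Add(Rational(-1, 2), Mul(Rational(1, 6), Add(Add(k, m), -5))) = Add(Rational(-1, 2), Mul(Rational(1, 6), Add(-5, k, m))) = Add(Rational(-1, 2), Add(Rational(-5, 6), Mul(Rational(1, 6), k), Mul(Rational(1, 6), m))) = Add(Rational(-4, 3), Mul(Rational(1, 6), k), Mul(Rational(1, 6), m)))
Pow(Add(Add(1, Mul(-12, Function('D')(5, 0))), 913), -1) = Pow(Add(Add(1, Mul(-12, Add(Rational(-4, 3), Mul(Rational(1, 6), 5), Mul(Rational(1, 6), 0)))), 913), -1) = Pow(Add(Add(1, Mul(-12, Add(Rational(-4, 3), Rational(5, 6), 0))), 913), -1) = Pow(Add(Add(1, Mul(-12, Rational(-1, 2))), 913), -1) = Pow(Add(Add(1, 6), 913), -1) = Pow(Add(7, 913), -1) = Pow(920, -1) = Rational(1, 920)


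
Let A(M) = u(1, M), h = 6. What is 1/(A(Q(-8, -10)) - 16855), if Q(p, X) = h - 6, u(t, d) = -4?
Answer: -1/16859 ≈ -5.9315e-5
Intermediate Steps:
Q(p, X) = 0 (Q(p, X) = 6 - 6 = 0)
A(M) = -4
1/(A(Q(-8, -10)) - 16855) = 1/(-4 - 16855) = 1/(-16859) = -1/16859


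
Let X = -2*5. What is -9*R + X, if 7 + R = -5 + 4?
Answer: 62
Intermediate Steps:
R = -8 (R = -7 + (-5 + 4) = -7 - 1 = -8)
X = -10
-9*R + X = -9*(-8) - 10 = 72 - 10 = 62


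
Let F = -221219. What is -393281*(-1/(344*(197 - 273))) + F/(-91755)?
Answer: -1594839401/126254880 ≈ -12.632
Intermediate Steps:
-393281*(-1/(344*(197 - 273))) + F/(-91755) = -393281*(-1/(344*(197 - 273))) - 221219/(-91755) = -393281/((-76*(-344))) - 221219*(-1/91755) = -393281/26144 + 221219/91755 = -393281*1/26144 + 221219/91755 = -20699/1376 + 221219/91755 = -1594839401/126254880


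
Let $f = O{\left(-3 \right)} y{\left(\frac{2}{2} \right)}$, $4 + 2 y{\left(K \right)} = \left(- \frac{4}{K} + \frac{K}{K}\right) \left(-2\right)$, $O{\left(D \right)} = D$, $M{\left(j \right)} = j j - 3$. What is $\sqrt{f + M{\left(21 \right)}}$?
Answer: $\sqrt{435} \approx 20.857$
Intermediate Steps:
$M{\left(j \right)} = -3 + j^{2}$ ($M{\left(j \right)} = j^{2} - 3 = -3 + j^{2}$)
$y{\left(K \right)} = -3 + \frac{4}{K}$ ($y{\left(K \right)} = -2 + \frac{\left(- \frac{4}{K} + \frac{K}{K}\right) \left(-2\right)}{2} = -2 + \frac{\left(- \frac{4}{K} + 1\right) \left(-2\right)}{2} = -2 + \frac{\left(1 - \frac{4}{K}\right) \left(-2\right)}{2} = -2 + \frac{-2 + \frac{8}{K}}{2} = -2 - \left(1 - \frac{4}{K}\right) = -3 + \frac{4}{K}$)
$f = -3$ ($f = - 3 \left(-3 + \frac{4}{2 \cdot \frac{1}{2}}\right) = - 3 \left(-3 + \frac{4}{1}\right) = - 3 \left(-3 + 4 \cdot 1\right) = - 3 \left(-3 + 4\right) = \left(-3\right) 1 = -3$)
$\sqrt{f + M{\left(21 \right)}} = \sqrt{-3 - \left(3 - 21^{2}\right)} = \sqrt{-3 + \left(-3 + 441\right)} = \sqrt{-3 + 438} = \sqrt{435}$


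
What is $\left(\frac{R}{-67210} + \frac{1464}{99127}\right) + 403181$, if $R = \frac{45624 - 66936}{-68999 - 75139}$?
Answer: $\frac{32264369109124515113}{80024524785205} \approx 4.0318 \cdot 10^{5}$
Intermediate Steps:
$R = \frac{3552}{24023}$ ($R = - \frac{21312}{-144138} = \left(-21312\right) \left(- \frac{1}{144138}\right) = \frac{3552}{24023} \approx 0.14786$)
$\left(\frac{R}{-67210} + \frac{1464}{99127}\right) + 403181 = \left(\frac{3552}{24023 \left(-67210\right)} + \frac{1464}{99127}\right) + 403181 = \left(\frac{3552}{24023} \left(- \frac{1}{67210}\right) + 1464 \cdot \frac{1}{99127}\right) + 403181 = \left(- \frac{1776}{807292915} + \frac{1464}{99127}\right) + 403181 = \frac{1181700778008}{80024524785205} + 403181 = \frac{32264369109124515113}{80024524785205}$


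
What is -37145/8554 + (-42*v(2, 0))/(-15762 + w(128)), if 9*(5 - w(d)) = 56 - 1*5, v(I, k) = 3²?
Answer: -436703131/101125388 ≈ -4.3184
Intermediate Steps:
v(I, k) = 9
w(d) = -⅔ (w(d) = 5 - (56 - 1*5)/9 = 5 - (56 - 5)/9 = 5 - ⅑*51 = 5 - 17/3 = -⅔)
-37145/8554 + (-42*v(2, 0))/(-15762 + w(128)) = -37145/8554 + (-42*9)/(-15762 - ⅔) = -37145*1/8554 - 378/(-47288/3) = -37145/8554 - 378*(-3/47288) = -37145/8554 + 567/23644 = -436703131/101125388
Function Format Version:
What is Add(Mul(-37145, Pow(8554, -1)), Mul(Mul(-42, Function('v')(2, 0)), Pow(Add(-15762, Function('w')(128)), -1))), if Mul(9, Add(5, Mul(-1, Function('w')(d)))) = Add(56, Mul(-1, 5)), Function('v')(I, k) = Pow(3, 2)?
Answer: Rational(-436703131, 101125388) ≈ -4.3184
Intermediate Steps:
Function('v')(I, k) = 9
Function('w')(d) = Rational(-2, 3) (Function('w')(d) = Add(5, Mul(Rational(-1, 9), Add(56, Mul(-1, 5)))) = Add(5, Mul(Rational(-1, 9), Add(56, -5))) = Add(5, Mul(Rational(-1, 9), 51)) = Add(5, Rational(-17, 3)) = Rational(-2, 3))
Add(Mul(-37145, Pow(8554, -1)), Mul(Mul(-42, Function('v')(2, 0)), Pow(Add(-15762, Function('w')(128)), -1))) = Add(Mul(-37145, Pow(8554, -1)), Mul(Mul(-42, 9), Pow(Add(-15762, Rational(-2, 3)), -1))) = Add(Mul(-37145, Rational(1, 8554)), Mul(-378, Pow(Rational(-47288, 3), -1))) = Add(Rational(-37145, 8554), Mul(-378, Rational(-3, 47288))) = Add(Rational(-37145, 8554), Rational(567, 23644)) = Rational(-436703131, 101125388)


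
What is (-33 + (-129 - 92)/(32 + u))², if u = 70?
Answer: 44521/36 ≈ 1236.7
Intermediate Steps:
(-33 + (-129 - 92)/(32 + u))² = (-33 + (-129 - 92)/(32 + 70))² = (-33 - 221/102)² = (-33 - 221*1/102)² = (-33 - 13/6)² = (-211/6)² = 44521/36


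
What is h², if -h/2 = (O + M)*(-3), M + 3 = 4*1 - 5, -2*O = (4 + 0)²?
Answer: 5184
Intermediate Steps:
O = -8 (O = -(4 + 0)²/2 = -½*4² = -½*16 = -8)
M = -4 (M = -3 + (4*1 - 5) = -3 + (4 - 5) = -3 - 1 = -4)
h = -72 (h = -2*(-8 - 4)*(-3) = -(-24)*(-3) = -2*36 = -72)
h² = (-72)² = 5184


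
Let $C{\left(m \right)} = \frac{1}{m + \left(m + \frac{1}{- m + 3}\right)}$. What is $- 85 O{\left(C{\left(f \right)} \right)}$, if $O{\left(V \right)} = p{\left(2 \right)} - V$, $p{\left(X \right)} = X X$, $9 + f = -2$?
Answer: $- \frac{105570}{307} \approx -343.88$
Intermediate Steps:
$f = -11$ ($f = -9 - 2 = -11$)
$p{\left(X \right)} = X^{2}$
$C{\left(m \right)} = \frac{1}{\frac{1}{3 - m} + 2 m}$ ($C{\left(m \right)} = \frac{1}{m + \left(m + \frac{1}{3 - m}\right)} = \frac{1}{\frac{1}{3 - m} + 2 m}$)
$O{\left(V \right)} = 4 - V$ ($O{\left(V \right)} = 2^{2} - V = 4 - V$)
$- 85 O{\left(C{\left(f \right)} \right)} = - 85 \left(4 - \frac{3 - -11}{1 - 2 \left(-11\right)^{2} + 6 \left(-11\right)}\right) = - 85 \left(4 - \frac{3 + 11}{1 - 242 - 66}\right) = - 85 \left(4 - \frac{1}{1 - 242 - 66} \cdot 14\right) = - 85 \left(4 - \frac{1}{-307} \cdot 14\right) = - 85 \left(4 - \left(- \frac{1}{307}\right) 14\right) = - 85 \left(4 - - \frac{14}{307}\right) = - 85 \left(4 + \frac{14}{307}\right) = \left(-85\right) \frac{1242}{307} = - \frac{105570}{307}$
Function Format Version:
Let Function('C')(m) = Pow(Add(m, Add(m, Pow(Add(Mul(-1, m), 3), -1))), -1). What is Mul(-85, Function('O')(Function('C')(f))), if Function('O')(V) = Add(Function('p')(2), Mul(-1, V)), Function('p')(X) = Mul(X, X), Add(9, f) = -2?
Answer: Rational(-105570, 307) ≈ -343.88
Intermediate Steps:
f = -11 (f = Add(-9, -2) = -11)
Function('p')(X) = Pow(X, 2)
Function('C')(m) = Pow(Add(Pow(Add(3, Mul(-1, m)), -1), Mul(2, m)), -1) (Function('C')(m) = Pow(Add(m, Add(m, Pow(Add(3, Mul(-1, m)), -1))), -1) = Pow(Add(Pow(Add(3, Mul(-1, m)), -1), Mul(2, m)), -1))
Function('O')(V) = Add(4, Mul(-1, V)) (Function('O')(V) = Add(Pow(2, 2), Mul(-1, V)) = Add(4, Mul(-1, V)))
Mul(-85, Function('O')(Function('C')(f))) = Mul(-85, Add(4, Mul(-1, Mul(Pow(Add(1, Mul(-2, Pow(-11, 2)), Mul(6, -11)), -1), Add(3, Mul(-1, -11)))))) = Mul(-85, Add(4, Mul(-1, Mul(Pow(Add(1, Mul(-2, 121), -66), -1), Add(3, 11))))) = Mul(-85, Add(4, Mul(-1, Mul(Pow(Add(1, -242, -66), -1), 14)))) = Mul(-85, Add(4, Mul(-1, Mul(Pow(-307, -1), 14)))) = Mul(-85, Add(4, Mul(-1, Mul(Rational(-1, 307), 14)))) = Mul(-85, Add(4, Mul(-1, Rational(-14, 307)))) = Mul(-85, Add(4, Rational(14, 307))) = Mul(-85, Rational(1242, 307)) = Rational(-105570, 307)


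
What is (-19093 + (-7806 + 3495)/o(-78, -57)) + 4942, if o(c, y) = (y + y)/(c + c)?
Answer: -380955/19 ≈ -20050.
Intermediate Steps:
o(c, y) = y/c (o(c, y) = (2*y)/((2*c)) = (2*y)*(1/(2*c)) = y/c)
(-19093 + (-7806 + 3495)/o(-78, -57)) + 4942 = (-19093 + (-7806 + 3495)/((-57/(-78)))) + 4942 = (-19093 - 4311/((-57*(-1/78)))) + 4942 = (-19093 - 4311/19/26) + 4942 = (-19093 - 4311*26/19) + 4942 = (-19093 - 112086/19) + 4942 = -474853/19 + 4942 = -380955/19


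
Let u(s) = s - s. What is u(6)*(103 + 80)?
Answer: 0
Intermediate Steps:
u(s) = 0
u(6)*(103 + 80) = 0*(103 + 80) = 0*183 = 0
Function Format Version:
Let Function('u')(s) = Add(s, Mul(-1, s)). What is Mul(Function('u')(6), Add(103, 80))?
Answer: 0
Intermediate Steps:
Function('u')(s) = 0
Mul(Function('u')(6), Add(103, 80)) = Mul(0, Add(103, 80)) = Mul(0, 183) = 0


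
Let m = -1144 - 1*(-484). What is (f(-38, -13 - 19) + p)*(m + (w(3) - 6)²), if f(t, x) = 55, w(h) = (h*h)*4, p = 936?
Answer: 237840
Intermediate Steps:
m = -660 (m = -1144 + 484 = -660)
w(h) = 4*h² (w(h) = h²*4 = 4*h²)
(f(-38, -13 - 19) + p)*(m + (w(3) - 6)²) = (55 + 936)*(-660 + (4*3² - 6)²) = 991*(-660 + (4*9 - 6)²) = 991*(-660 + (36 - 6)²) = 991*(-660 + 30²) = 991*(-660 + 900) = 991*240 = 237840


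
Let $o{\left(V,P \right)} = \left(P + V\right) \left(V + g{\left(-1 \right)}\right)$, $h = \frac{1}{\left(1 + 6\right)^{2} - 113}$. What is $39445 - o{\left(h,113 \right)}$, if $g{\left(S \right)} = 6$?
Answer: $\frac{158797247}{4096} \approx 38769.0$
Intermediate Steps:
$h = - \frac{1}{64}$ ($h = \frac{1}{7^{2} - 113} = \frac{1}{49 - 113} = \frac{1}{-64} = - \frac{1}{64} \approx -0.015625$)
$o{\left(V,P \right)} = \left(6 + V\right) \left(P + V\right)$ ($o{\left(V,P \right)} = \left(P + V\right) \left(V + 6\right) = \left(P + V\right) \left(6 + V\right) = \left(6 + V\right) \left(P + V\right)$)
$39445 - o{\left(h,113 \right)} = 39445 - \left(\left(- \frac{1}{64}\right)^{2} + 6 \cdot 113 + 6 \left(- \frac{1}{64}\right) + 113 \left(- \frac{1}{64}\right)\right) = 39445 - \left(\frac{1}{4096} + 678 - \frac{3}{32} - \frac{113}{64}\right) = 39445 - \frac{2769473}{4096} = \frac{158797247}{4096}$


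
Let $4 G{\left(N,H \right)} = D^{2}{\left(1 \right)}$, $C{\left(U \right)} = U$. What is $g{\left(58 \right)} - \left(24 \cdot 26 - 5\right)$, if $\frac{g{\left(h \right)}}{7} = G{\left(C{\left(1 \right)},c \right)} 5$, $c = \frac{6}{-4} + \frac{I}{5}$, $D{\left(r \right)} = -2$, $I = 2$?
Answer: $-584$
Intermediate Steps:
$c = - \frac{11}{10}$ ($c = \frac{6}{-4} + \frac{2}{5} = 6 \left(- \frac{1}{4}\right) + 2 \cdot \frac{1}{5} = - \frac{3}{2} + \frac{2}{5} = - \frac{11}{10} \approx -1.1$)
$G{\left(N,H \right)} = 1$ ($G{\left(N,H \right)} = \frac{\left(-2\right)^{2}}{4} = \frac{1}{4} \cdot 4 = 1$)
$g{\left(h \right)} = 35$ ($g{\left(h \right)} = 7 \cdot 1 \cdot 5 = 7 \cdot 5 = 35$)
$g{\left(58 \right)} - \left(24 \cdot 26 - 5\right) = 35 - \left(24 \cdot 26 - 5\right) = 35 - \left(624 - 5\right) = 35 - 619 = -584$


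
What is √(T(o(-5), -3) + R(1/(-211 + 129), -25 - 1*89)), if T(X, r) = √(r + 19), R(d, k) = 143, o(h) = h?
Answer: 7*√3 ≈ 12.124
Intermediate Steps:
T(X, r) = √(19 + r)
√(T(o(-5), -3) + R(1/(-211 + 129), -25 - 1*89)) = √(√(19 - 3) + 143) = √(√16 + 143) = √(4 + 143) = √147 = 7*√3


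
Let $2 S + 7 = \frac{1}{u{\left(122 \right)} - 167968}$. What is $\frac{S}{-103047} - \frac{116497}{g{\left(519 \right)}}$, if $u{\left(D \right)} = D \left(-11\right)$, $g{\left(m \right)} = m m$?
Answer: $- \frac{1354900294546283}{3133007388495180} \approx -0.43246$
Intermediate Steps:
$g{\left(m \right)} = m^{2}$
$u{\left(D \right)} = - 11 D$
$S = - \frac{1185171}{338620}$ ($S = - \frac{7}{2} + \frac{1}{2 \left(\left(-11\right) 122 - 167968\right)} = - \frac{7}{2} + \frac{1}{2 \left(-1342 - 167968\right)} = - \frac{7}{2} + \frac{1}{2 \left(-169310\right)} = - \frac{7}{2} + \frac{1}{2} \left(- \frac{1}{169310}\right) = - \frac{7}{2} - \frac{1}{338620} = - \frac{1185171}{338620} \approx -3.5$)
$\frac{S}{-103047} - \frac{116497}{g{\left(519 \right)}} = - \frac{1185171}{338620 \left(-103047\right)} - \frac{116497}{519^{2}} = \left(- \frac{1185171}{338620}\right) \left(- \frac{1}{103047}\right) - \frac{116497}{269361} = \frac{395057}{11631258380} - \frac{116497}{269361} = - \frac{1354900294546283}{3133007388495180}$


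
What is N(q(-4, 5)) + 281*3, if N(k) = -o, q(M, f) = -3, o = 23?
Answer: 820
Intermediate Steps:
N(k) = -23 (N(k) = -1*23 = -23)
N(q(-4, 5)) + 281*3 = -23 + 281*3 = -23 + 843 = 820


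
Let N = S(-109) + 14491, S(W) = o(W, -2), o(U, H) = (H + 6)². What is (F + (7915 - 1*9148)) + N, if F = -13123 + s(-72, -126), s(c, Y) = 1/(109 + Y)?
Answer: 2566/17 ≈ 150.94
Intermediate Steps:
o(U, H) = (6 + H)²
S(W) = 16 (S(W) = (6 - 2)² = 4² = 16)
F = -223092/17 (F = -13123 + 1/(109 - 126) = -13123 + 1/(-17) = -13123 - 1/17 = -223092/17 ≈ -13123.)
N = 14507 (N = 16 + 14491 = 14507)
(F + (7915 - 1*9148)) + N = (-223092/17 + (7915 - 1*9148)) + 14507 = (-223092/17 + (7915 - 9148)) + 14507 = (-223092/17 - 1233) + 14507 = -244053/17 + 14507 = 2566/17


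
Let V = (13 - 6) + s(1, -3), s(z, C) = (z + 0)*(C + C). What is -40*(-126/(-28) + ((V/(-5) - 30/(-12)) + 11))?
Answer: -712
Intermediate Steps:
s(z, C) = 2*C*z (s(z, C) = z*(2*C) = 2*C*z)
V = 1 (V = (13 - 6) + 2*(-3)*1 = 7 - 6 = 1)
-40*(-126/(-28) + ((V/(-5) - 30/(-12)) + 11)) = -40*(-126/(-28) + ((1/(-5) - 30/(-12)) + 11)) = -40*(-126*(-1/28) + ((1*(-⅕) - 30*(-1/12)) + 11)) = -40*(9/2 + ((-⅕ + 5/2) + 11)) = -40*(9/2 + (23/10 + 11)) = -40*(9/2 + 133/10) = -40*89/5 = -712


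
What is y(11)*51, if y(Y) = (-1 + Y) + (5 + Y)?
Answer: 1326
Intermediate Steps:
y(Y) = 4 + 2*Y
y(11)*51 = (4 + 2*11)*51 = (4 + 22)*51 = 26*51 = 1326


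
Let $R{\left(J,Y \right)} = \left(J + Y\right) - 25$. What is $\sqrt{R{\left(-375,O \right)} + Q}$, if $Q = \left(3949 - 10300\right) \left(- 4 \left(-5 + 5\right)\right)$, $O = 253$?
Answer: $7 i \sqrt{3} \approx 12.124 i$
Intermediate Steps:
$R{\left(J,Y \right)} = -25 + J + Y$
$Q = 0$ ($Q = - 6351 \left(\left(-4\right) 0\right) = \left(-6351\right) 0 = 0$)
$\sqrt{R{\left(-375,O \right)} + Q} = \sqrt{\left(-25 - 375 + 253\right) + 0} = \sqrt{-147 + 0} = \sqrt{-147} = 7 i \sqrt{3}$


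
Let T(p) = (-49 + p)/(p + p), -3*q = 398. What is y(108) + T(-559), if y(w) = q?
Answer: -221570/1677 ≈ -132.12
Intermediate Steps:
q = -398/3 (q = -⅓*398 = -398/3 ≈ -132.67)
y(w) = -398/3
T(p) = (-49 + p)/(2*p) (T(p) = (-49 + p)/((2*p)) = (-49 + p)*(1/(2*p)) = (-49 + p)/(2*p))
y(108) + T(-559) = -398/3 + (½)*(-49 - 559)/(-559) = -398/3 + (½)*(-1/559)*(-608) = -398/3 + 304/559 = -221570/1677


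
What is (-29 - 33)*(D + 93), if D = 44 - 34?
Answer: -6386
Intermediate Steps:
D = 10
(-29 - 33)*(D + 93) = (-29 - 33)*(10 + 93) = -62*103 = -6386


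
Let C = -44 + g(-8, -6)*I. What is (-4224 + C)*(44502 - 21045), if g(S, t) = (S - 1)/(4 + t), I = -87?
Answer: -218595783/2 ≈ -1.0930e+8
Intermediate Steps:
g(S, t) = (-1 + S)/(4 + t)
C = -871/2 (C = -44 + ((-1 - 8)/(4 - 6))*(-87) = -44 + (-9/(-2))*(-87) = -44 - ½*(-9)*(-87) = -44 + (9/2)*(-87) = -44 - 783/2 = -871/2 ≈ -435.50)
(-4224 + C)*(44502 - 21045) = (-4224 - 871/2)*(44502 - 21045) = -9319/2*23457 = -218595783/2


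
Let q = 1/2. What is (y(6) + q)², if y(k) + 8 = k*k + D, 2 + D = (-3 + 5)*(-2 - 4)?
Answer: 841/4 ≈ 210.25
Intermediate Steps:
D = -14 (D = -2 + (-3 + 5)*(-2 - 4) = -2 + 2*(-6) = -2 - 12 = -14)
q = ½ ≈ 0.50000
y(k) = -22 + k² (y(k) = -8 + (k*k - 14) = -8 + (k² - 14) = -8 + (-14 + k²) = -22 + k²)
(y(6) + q)² = ((-22 + 6²) + ½)² = ((-22 + 36) + ½)² = (14 + ½)² = (29/2)² = 841/4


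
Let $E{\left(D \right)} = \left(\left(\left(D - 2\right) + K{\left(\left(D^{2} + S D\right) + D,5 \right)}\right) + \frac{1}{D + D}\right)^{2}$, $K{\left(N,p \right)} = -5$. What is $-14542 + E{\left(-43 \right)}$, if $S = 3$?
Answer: $- \frac{89054031}{7396} \approx -12041.0$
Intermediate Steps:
$E{\left(D \right)} = \left(-7 + D + \frac{1}{2 D}\right)^{2}$ ($E{\left(D \right)} = \left(\left(\left(D - 2\right) - 5\right) + \frac{1}{D + D}\right)^{2} = \left(\left(\left(-2 + D\right) - 5\right) + \frac{1}{2 D}\right)^{2} = \left(\left(-7 + D\right) + \frac{1}{2 D}\right)^{2} = \left(-7 + D + \frac{1}{2 D}\right)^{2}$)
$-14542 + E{\left(-43 \right)} = -14542 + \frac{\left(1 - -602 + 2 \left(-43\right)^{2}\right)^{2}}{4 \cdot 1849} = -14542 + \frac{1}{4} \cdot \frac{1}{1849} \left(1 + 602 + 2 \cdot 1849\right)^{2} = -14542 + \frac{1}{4} \cdot \frac{1}{1849} \left(1 + 602 + 3698\right)^{2} = -14542 + \frac{1}{4} \cdot \frac{1}{1849} \cdot 4301^{2} = -14542 + \frac{1}{4} \cdot \frac{1}{1849} \cdot 18498601 = -14542 + \frac{18498601}{7396} = - \frac{89054031}{7396}$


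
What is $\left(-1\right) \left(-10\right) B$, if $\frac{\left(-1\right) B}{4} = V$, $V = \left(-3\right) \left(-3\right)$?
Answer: $-360$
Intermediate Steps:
$V = 9$
$B = -36$ ($B = \left(-4\right) 9 = -36$)
$\left(-1\right) \left(-10\right) B = \left(-1\right) \left(-10\right) \left(-36\right) = 10 \left(-36\right) = -360$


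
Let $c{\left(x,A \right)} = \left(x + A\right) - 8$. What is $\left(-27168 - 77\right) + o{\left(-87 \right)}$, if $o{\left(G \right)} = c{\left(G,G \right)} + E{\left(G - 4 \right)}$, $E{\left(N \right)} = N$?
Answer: $-27518$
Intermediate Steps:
$c{\left(x,A \right)} = -8 + A + x$ ($c{\left(x,A \right)} = \left(A + x\right) - 8 = -8 + A + x$)
$o{\left(G \right)} = -12 + 3 G$ ($o{\left(G \right)} = \left(-8 + G + G\right) + \left(G - 4\right) = \left(-8 + 2 G\right) + \left(G - 4\right) = \left(-8 + 2 G\right) + \left(-4 + G\right) = -12 + 3 G$)
$\left(-27168 - 77\right) + o{\left(-87 \right)} = \left(-27168 - 77\right) + \left(-12 + 3 \left(-87\right)\right) = -27245 - 273 = -27518$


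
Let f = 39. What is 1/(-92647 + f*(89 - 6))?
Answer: -1/89410 ≈ -1.1184e-5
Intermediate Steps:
1/(-92647 + f*(89 - 6)) = 1/(-92647 + 39*(89 - 6)) = 1/(-92647 + 39*83) = 1/(-92647 + 3237) = 1/(-89410) = -1/89410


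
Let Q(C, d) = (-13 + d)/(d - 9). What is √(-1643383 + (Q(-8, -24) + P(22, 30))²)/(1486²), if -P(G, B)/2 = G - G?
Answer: I*√1789642718/72870468 ≈ 0.00058054*I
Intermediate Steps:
P(G, B) = 0 (P(G, B) = -2*(G - G) = -2*0 = 0)
Q(C, d) = (-13 + d)/(-9 + d)
√(-1643383 + (Q(-8, -24) + P(22, 30))²)/(1486²) = √(-1643383 + ((-13 - 24)/(-9 - 24) + 0)²)/(1486²) = √(-1643383 + (-37/(-33) + 0)²)/2208196 = √(-1643383 + (-1/33*(-37) + 0)²)*(1/2208196) = √(-1643383 + (37/33 + 0)²)*(1/2208196) = √(-1643383 + (37/33)²)*(1/2208196) = √(-1643383 + 1369/1089)*(1/2208196) = √(-1789642718/1089)*(1/2208196) = (I*√1789642718/33)*(1/2208196) = I*√1789642718/72870468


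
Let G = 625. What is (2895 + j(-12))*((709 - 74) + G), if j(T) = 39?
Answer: 3696840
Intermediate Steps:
(2895 + j(-12))*((709 - 74) + G) = (2895 + 39)*((709 - 74) + 625) = 2934*(635 + 625) = 2934*1260 = 3696840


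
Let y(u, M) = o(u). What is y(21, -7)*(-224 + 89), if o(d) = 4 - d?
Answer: 2295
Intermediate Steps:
y(u, M) = 4 - u
y(21, -7)*(-224 + 89) = (4 - 1*21)*(-224 + 89) = (4 - 21)*(-135) = -17*(-135) = 2295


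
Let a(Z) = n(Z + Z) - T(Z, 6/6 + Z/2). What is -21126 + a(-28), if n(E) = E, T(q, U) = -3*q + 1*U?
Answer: -21253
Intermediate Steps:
T(q, U) = U - 3*q (T(q, U) = -3*q + U = U - 3*q)
a(Z) = -1 + 9*Z/2 (a(Z) = (Z + Z) - ((6/6 + Z/2) - 3*Z) = 2*Z - ((6*(1/6) + Z*(1/2)) - 3*Z) = 2*Z - ((1 + Z/2) - 3*Z) = 2*Z - (1 - 5*Z/2) = 2*Z + (-1 + 5*Z/2) = -1 + 9*Z/2)
-21126 + a(-28) = -21126 + (-1 + (9/2)*(-28)) = -21126 + (-1 - 126) = -21126 - 127 = -21253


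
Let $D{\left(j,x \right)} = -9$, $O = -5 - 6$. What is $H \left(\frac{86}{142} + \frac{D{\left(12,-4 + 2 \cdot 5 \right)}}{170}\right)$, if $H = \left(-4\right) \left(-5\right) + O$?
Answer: $\frac{60039}{12070} \approx 4.9742$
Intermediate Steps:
$O = -11$ ($O = -5 - 6 = -11$)
$H = 9$ ($H = \left(-4\right) \left(-5\right) - 11 = 20 - 11 = 9$)
$H \left(\frac{86}{142} + \frac{D{\left(12,-4 + 2 \cdot 5 \right)}}{170}\right) = 9 \left(\frac{86}{142} - \frac{9}{170}\right) = 9 \left(86 \cdot \frac{1}{142} - \frac{9}{170}\right) = 9 \left(\frac{43}{71} - \frac{9}{170}\right) = 9 \cdot \frac{6671}{12070} = \frac{60039}{12070}$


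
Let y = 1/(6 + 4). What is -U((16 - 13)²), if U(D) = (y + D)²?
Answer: -8281/100 ≈ -82.810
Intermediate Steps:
y = ⅒ (y = 1/10 = ⅒ ≈ 0.10000)
U(D) = (⅒ + D)²
-U((16 - 13)²) = -(1 + 10*(16 - 13)²)²/100 = -(1 + 10*3²)²/100 = -(1 + 10*9)²/100 = -(1 + 90)²/100 = -91²/100 = -8281/100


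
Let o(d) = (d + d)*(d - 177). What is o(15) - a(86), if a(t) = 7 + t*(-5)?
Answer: -4437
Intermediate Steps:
a(t) = 7 - 5*t
o(d) = 2*d*(-177 + d) (o(d) = (2*d)*(-177 + d) = 2*d*(-177 + d))
o(15) - a(86) = 2*15*(-177 + 15) - (7 - 5*86) = 2*15*(-162) - (7 - 430) = -4860 - 1*(-423) = -4860 + 423 = -4437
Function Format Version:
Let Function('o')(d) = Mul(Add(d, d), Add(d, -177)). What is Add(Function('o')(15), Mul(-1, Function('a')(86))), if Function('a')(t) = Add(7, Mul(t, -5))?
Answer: -4437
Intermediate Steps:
Function('a')(t) = Add(7, Mul(-5, t))
Function('o')(d) = Mul(2, d, Add(-177, d)) (Function('o')(d) = Mul(Mul(2, d), Add(-177, d)) = Mul(2, d, Add(-177, d)))
Add(Function('o')(15), Mul(-1, Function('a')(86))) = Add(Mul(2, 15, Add(-177, 15)), Mul(-1, Add(7, Mul(-5, 86)))) = Add(Mul(2, 15, -162), Mul(-1, Add(7, -430))) = Add(-4860, Mul(-1, -423)) = Add(-4860, 423) = -4437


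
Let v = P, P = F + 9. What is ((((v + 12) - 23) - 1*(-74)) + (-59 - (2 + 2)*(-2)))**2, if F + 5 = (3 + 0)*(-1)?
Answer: 169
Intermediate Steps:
F = -8 (F = -5 + (3 + 0)*(-1) = -5 + 3*(-1) = -5 - 3 = -8)
P = 1 (P = -8 + 9 = 1)
v = 1
((((v + 12) - 23) - 1*(-74)) + (-59 - (2 + 2)*(-2)))**2 = ((((1 + 12) - 23) - 1*(-74)) + (-59 - (2 + 2)*(-2)))**2 = (((13 - 23) + 74) + (-59 - 4*(-2)))**2 = ((-10 + 74) + (-59 - 1*(-8)))**2 = (64 + (-59 + 8))**2 = (64 - 51)**2 = 13**2 = 169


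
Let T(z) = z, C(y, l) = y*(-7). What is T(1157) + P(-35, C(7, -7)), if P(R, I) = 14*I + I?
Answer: 422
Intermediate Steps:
C(y, l) = -7*y
P(R, I) = 15*I
T(1157) + P(-35, C(7, -7)) = 1157 + 15*(-7*7) = 1157 + 15*(-49) = 1157 - 735 = 422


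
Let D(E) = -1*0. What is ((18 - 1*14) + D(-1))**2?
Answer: 16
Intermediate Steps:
D(E) = 0
((18 - 1*14) + D(-1))**2 = ((18 - 1*14) + 0)**2 = ((18 - 14) + 0)**2 = (4 + 0)**2 = 4**2 = 16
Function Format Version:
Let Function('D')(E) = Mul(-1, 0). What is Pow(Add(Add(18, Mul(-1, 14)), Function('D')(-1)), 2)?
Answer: 16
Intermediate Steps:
Function('D')(E) = 0
Pow(Add(Add(18, Mul(-1, 14)), Function('D')(-1)), 2) = Pow(Add(Add(18, Mul(-1, 14)), 0), 2) = Pow(Add(Add(18, -14), 0), 2) = Pow(Add(4, 0), 2) = Pow(4, 2) = 16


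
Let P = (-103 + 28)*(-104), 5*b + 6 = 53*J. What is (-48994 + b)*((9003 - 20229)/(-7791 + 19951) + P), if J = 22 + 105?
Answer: -2259438722163/6080 ≈ -3.7162e+8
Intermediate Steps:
J = 127
b = 1345 (b = -6/5 + (53*127)/5 = -6/5 + (1/5)*6731 = -6/5 + 6731/5 = 1345)
P = 7800 (P = -75*(-104) = 7800)
(-48994 + b)*((9003 - 20229)/(-7791 + 19951) + P) = (-48994 + 1345)*((9003 - 20229)/(-7791 + 19951) + 7800) = -47649*(-11226/12160 + 7800) = -47649*(-11226*1/12160 + 7800) = -47649*(-5613/6080 + 7800) = -47649*47418387/6080 = -2259438722163/6080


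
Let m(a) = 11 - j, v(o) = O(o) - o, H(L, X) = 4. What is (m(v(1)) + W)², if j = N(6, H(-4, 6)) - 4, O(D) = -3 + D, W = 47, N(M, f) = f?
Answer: 3364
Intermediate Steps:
v(o) = -3 (v(o) = (-3 + o) - o = -3)
j = 0 (j = 4 - 4 = 0)
m(a) = 11 (m(a) = 11 - 1*0 = 11 + 0 = 11)
(m(v(1)) + W)² = (11 + 47)² = 58² = 3364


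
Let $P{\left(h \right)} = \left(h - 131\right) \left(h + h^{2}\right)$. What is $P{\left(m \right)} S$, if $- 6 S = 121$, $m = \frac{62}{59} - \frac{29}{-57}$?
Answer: $\frac{1189049060520640}{114104259441} \approx 10421.0$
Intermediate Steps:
$m = \frac{5245}{3363}$ ($m = 62 \cdot \frac{1}{59} - - \frac{29}{57} = \frac{62}{59} + \frac{29}{57} = \frac{5245}{3363} \approx 1.5596$)
$P{\left(h \right)} = \left(-131 + h\right) \left(h + h^{2}\right)$
$S = - \frac{121}{6}$ ($S = \left(- \frac{1}{6}\right) 121 = - \frac{121}{6} \approx -20.167$)
$P{\left(m \right)} S = \frac{5245 \left(-131 + \left(\frac{5245}{3363}\right)^{2} - \frac{681850}{3363}\right)}{3363} \left(- \frac{121}{6}\right) = \frac{5245 \left(-131 + \frac{27510025}{11309769} - \frac{681850}{3363}\right)}{3363} \left(- \frac{121}{6}\right) = \frac{5245}{3363} \left(- \frac{3747131264}{11309769}\right) \left(- \frac{121}{6}\right) = \left(- \frac{19653703479680}{38034753147}\right) \left(- \frac{121}{6}\right) = \frac{1189049060520640}{114104259441}$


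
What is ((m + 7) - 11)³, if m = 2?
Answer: -8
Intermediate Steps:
((m + 7) - 11)³ = ((2 + 7) - 11)³ = (9 - 11)³ = (-2)³ = -8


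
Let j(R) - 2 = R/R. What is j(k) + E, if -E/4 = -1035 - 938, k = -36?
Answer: 7895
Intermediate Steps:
E = 7892 (E = -4*(-1035 - 938) = -4*(-1973) = 7892)
j(R) = 3 (j(R) = 2 + R/R = 2 + 1 = 3)
j(k) + E = 3 + 7892 = 7895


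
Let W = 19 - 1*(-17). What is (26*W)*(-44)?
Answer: -41184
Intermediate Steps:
W = 36 (W = 19 + 17 = 36)
(26*W)*(-44) = (26*36)*(-44) = 936*(-44) = -41184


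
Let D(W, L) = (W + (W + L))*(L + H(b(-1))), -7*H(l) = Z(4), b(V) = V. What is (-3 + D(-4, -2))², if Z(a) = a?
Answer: 25281/49 ≈ 515.94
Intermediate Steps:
H(l) = -4/7 (H(l) = -⅐*4 = -4/7)
D(W, L) = (-4/7 + L)*(L + 2*W) (D(W, L) = (W + (W + L))*(L - 4/7) = (W + (L + W))*(-4/7 + L) = (L + 2*W)*(-4/7 + L) = (-4/7 + L)*(L + 2*W))
(-3 + D(-4, -2))² = (-3 + ((-2)² - 8/7*(-4) - 4/7*(-2) + 2*(-2)*(-4)))² = (-3 + (4 + 32/7 + 8/7 + 16))² = (-3 + 180/7)² = (159/7)² = 25281/49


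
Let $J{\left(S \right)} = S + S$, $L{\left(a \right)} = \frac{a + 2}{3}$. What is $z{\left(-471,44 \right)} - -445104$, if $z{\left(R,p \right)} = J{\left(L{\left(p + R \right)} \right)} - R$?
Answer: $\frac{1335875}{3} \approx 4.4529 \cdot 10^{5}$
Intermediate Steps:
$L{\left(a \right)} = \frac{2}{3} + \frac{a}{3}$ ($L{\left(a \right)} = \left(2 + a\right) \frac{1}{3} = \frac{2}{3} + \frac{a}{3}$)
$J{\left(S \right)} = 2 S$
$z{\left(R,p \right)} = \frac{4}{3} - \frac{R}{3} + \frac{2 p}{3}$ ($z{\left(R,p \right)} = 2 \left(\frac{2}{3} + \frac{p + R}{3}\right) - R = 2 \left(\frac{2}{3} + \frac{R + p}{3}\right) - R = 2 \left(\frac{2}{3} + \left(\frac{R}{3} + \frac{p}{3}\right)\right) - R = 2 \left(\frac{2}{3} + \frac{R}{3} + \frac{p}{3}\right) - R = \left(\frac{4}{3} + \frac{2 R}{3} + \frac{2 p}{3}\right) - R = \frac{4}{3} - \frac{R}{3} + \frac{2 p}{3}$)
$z{\left(-471,44 \right)} - -445104 = \left(\frac{4}{3} - -157 + \frac{2}{3} \cdot 44\right) - -445104 = \left(\frac{4}{3} + 157 + \frac{88}{3}\right) + 445104 = \frac{563}{3} + 445104 = \frac{1335875}{3}$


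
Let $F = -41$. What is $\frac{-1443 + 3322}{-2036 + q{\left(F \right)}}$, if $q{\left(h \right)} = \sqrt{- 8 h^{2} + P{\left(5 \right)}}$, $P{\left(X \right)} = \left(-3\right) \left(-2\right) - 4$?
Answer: $- \frac{1912822}{2079371} - \frac{16911 i \sqrt{166}}{4158742} \approx -0.9199 - 0.052392 i$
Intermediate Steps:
$P{\left(X \right)} = 2$ ($P{\left(X \right)} = 6 - 4 = 2$)
$q{\left(h \right)} = \sqrt{2 - 8 h^{2}}$ ($q{\left(h \right)} = \sqrt{- 8 h^{2} + 2} = \sqrt{2 - 8 h^{2}}$)
$\frac{-1443 + 3322}{-2036 + q{\left(F \right)}} = \frac{-1443 + 3322}{-2036 + \sqrt{2 - 8 \left(-41\right)^{2}}} = \frac{1879}{-2036 + \sqrt{2 - 13448}} = \frac{1879}{-2036 + \sqrt{-13446}} = \frac{1879}{-2036 + 9 i \sqrt{166}}$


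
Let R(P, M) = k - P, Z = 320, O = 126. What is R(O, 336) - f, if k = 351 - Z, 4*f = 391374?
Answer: -195877/2 ≈ -97939.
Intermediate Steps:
f = 195687/2 (f = (¼)*391374 = 195687/2 ≈ 97844.)
k = 31 (k = 351 - 1*320 = 351 - 320 = 31)
R(P, M) = 31 - P
R(O, 336) - f = (31 - 1*126) - 1*195687/2 = (31 - 126) - 195687/2 = -95 - 195687/2 = -195877/2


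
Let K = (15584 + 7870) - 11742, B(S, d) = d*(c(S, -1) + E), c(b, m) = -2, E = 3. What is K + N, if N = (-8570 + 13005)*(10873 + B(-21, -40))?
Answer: 48056067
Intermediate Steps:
B(S, d) = d (B(S, d) = d*(-2 + 3) = d*1 = d)
K = 11712 (K = 23454 - 11742 = 11712)
N = 48044355 (N = (-8570 + 13005)*(10873 - 40) = 4435*10833 = 48044355)
K + N = 11712 + 48044355 = 48056067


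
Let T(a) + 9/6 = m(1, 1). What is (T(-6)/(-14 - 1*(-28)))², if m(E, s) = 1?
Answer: 1/784 ≈ 0.0012755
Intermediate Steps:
T(a) = -½ (T(a) = -3/2 + 1 = -½)
(T(-6)/(-14 - 1*(-28)))² = (-1/(2*(-14 - 1*(-28))))² = (-1/(2*(-14 + 28)))² = (-½/14)² = (-½*1/14)² = (-1/28)² = 1/784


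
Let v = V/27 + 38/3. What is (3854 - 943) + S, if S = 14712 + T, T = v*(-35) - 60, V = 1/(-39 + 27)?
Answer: 5546807/324 ≈ 17120.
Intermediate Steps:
V = -1/12 (V = 1/(-12) = -1/12 ≈ -0.083333)
v = 4103/324 (v = -1/12/27 + 38/3 = -1/12*1/27 + 38*(1/3) = -1/324 + 38/3 = 4103/324 ≈ 12.664)
T = -163045/324 (T = (4103/324)*(-35) - 60 = -143605/324 - 60 = -163045/324 ≈ -503.23)
S = 4603643/324 (S = 14712 - 163045/324 = 4603643/324 ≈ 14209.)
(3854 - 943) + S = (3854 - 943) + 4603643/324 = 2911 + 4603643/324 = 5546807/324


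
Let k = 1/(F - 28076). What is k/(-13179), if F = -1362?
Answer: 1/387963402 ≈ 2.5776e-9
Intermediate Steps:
k = -1/29438 (k = 1/(-1362 - 28076) = 1/(-29438) = -1/29438 ≈ -3.3970e-5)
k/(-13179) = -1/29438/(-13179) = -1/29438*(-1/13179) = 1/387963402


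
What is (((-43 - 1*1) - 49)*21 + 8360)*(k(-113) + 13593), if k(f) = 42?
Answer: 87359445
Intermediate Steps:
(((-43 - 1*1) - 49)*21 + 8360)*(k(-113) + 13593) = (((-43 - 1*1) - 49)*21 + 8360)*(42 + 13593) = (((-43 - 1) - 49)*21 + 8360)*13635 = ((-44 - 49)*21 + 8360)*13635 = (-93*21 + 8360)*13635 = (-1953 + 8360)*13635 = 6407*13635 = 87359445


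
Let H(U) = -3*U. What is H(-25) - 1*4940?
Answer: -4865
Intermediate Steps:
H(-25) - 1*4940 = -3*(-25) - 1*4940 = 75 - 4940 = -4865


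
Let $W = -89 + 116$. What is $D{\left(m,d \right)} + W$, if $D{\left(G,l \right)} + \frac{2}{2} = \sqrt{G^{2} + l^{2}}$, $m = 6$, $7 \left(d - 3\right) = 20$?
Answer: $26 + \frac{\sqrt{3445}}{7} \approx 34.385$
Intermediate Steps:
$d = \frac{41}{7}$ ($d = 3 + \frac{1}{7} \cdot 20 = 3 + \frac{20}{7} = \frac{41}{7} \approx 5.8571$)
$W = 27$
$D{\left(G,l \right)} = -1 + \sqrt{G^{2} + l^{2}}$
$D{\left(m,d \right)} + W = \left(-1 + \sqrt{6^{2} + \left(\frac{41}{7}\right)^{2}}\right) + 27 = \left(-1 + \sqrt{36 + \frac{1681}{49}}\right) + 27 = \left(-1 + \sqrt{\frac{3445}{49}}\right) + 27 = \left(-1 + \frac{\sqrt{3445}}{7}\right) + 27 = 26 + \frac{\sqrt{3445}}{7}$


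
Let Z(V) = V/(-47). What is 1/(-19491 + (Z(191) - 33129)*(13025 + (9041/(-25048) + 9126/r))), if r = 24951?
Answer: -157923196/68156146564592259 ≈ -2.3171e-9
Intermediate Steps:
Z(V) = -V/47 (Z(V) = V*(-1/47) = -V/47)
1/(-19491 + (Z(191) - 33129)*(13025 + (9041/(-25048) + 9126/r))) = 1/(-19491 + (-1/47*191 - 33129)*(13025 + (9041/(-25048) + 9126/24951))) = 1/(-19491 + (-191/47 - 33129)*(13025 + (9041*(-1/25048) + 9126*(1/24951)))) = 1/(-19491 - 1557254*(13025 + (-9041/25048 + 3042/8317))/47) = 1/(-19491 - 1557254*(13025 + 1002019/208324216)/47) = 1/(-19491 - 1557254/47*2713423915419/208324216) = 1/(-19491 - 68153068483579023/157923196) = 1/(-68156146564592259/157923196) = -157923196/68156146564592259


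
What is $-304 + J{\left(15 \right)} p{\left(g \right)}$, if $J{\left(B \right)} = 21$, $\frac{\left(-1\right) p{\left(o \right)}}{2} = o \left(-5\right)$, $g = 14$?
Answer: $2636$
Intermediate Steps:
$p{\left(o \right)} = 10 o$ ($p{\left(o \right)} = - 2 o \left(-5\right) = - 2 \left(- 5 o\right) = 10 o$)
$-304 + J{\left(15 \right)} p{\left(g \right)} = -304 + 21 \cdot 10 \cdot 14 = -304 + 21 \cdot 140 = -304 + 2940 = 2636$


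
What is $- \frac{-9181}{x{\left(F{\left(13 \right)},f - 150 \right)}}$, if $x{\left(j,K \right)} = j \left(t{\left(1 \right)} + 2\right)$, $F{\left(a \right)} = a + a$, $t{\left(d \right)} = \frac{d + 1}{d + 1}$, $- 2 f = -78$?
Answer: $\frac{9181}{78} \approx 117.71$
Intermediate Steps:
$f = 39$ ($f = \left(- \frac{1}{2}\right) \left(-78\right) = 39$)
$t{\left(d \right)} = 1$ ($t{\left(d \right)} = \frac{1 + d}{1 + d} = 1$)
$F{\left(a \right)} = 2 a$
$x{\left(j,K \right)} = 3 j$ ($x{\left(j,K \right)} = j \left(1 + 2\right) = j 3 = 3 j$)
$- \frac{-9181}{x{\left(F{\left(13 \right)},f - 150 \right)}} = - \frac{-9181}{3 \cdot 2 \cdot 13} = - \frac{-9181}{3 \cdot 26} = - \frac{-9181}{78} = \left(-1\right) \left(- \frac{9181}{78}\right) = \frac{9181}{78}$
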